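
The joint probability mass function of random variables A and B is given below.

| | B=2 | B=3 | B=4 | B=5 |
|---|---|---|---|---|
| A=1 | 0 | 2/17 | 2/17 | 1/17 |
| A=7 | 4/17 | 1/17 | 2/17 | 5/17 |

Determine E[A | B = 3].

3

P(B = 3) = 3/17.
Σ A·P over the event = 1·(2/17) + 7·(1/17) = 9/17.
E[A | B = 3] = (9/17) / (3/17) = 3.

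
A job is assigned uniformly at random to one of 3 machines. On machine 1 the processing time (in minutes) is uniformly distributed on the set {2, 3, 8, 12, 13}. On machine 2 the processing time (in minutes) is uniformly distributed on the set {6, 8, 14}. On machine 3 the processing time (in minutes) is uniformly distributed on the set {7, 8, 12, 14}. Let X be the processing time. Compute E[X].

E[X | machine 1] = (2+3+8+12+13)/5 = 38/5.
E[X | machine 2] = (6+8+14)/3 = 28/3.
E[X | machine 3] = (7+8+12+14)/4 = 41/4.
By the law of total expectation,
E[X] = (1/3)·(38/5) + (1/3)·(28/3) + (1/3)·(41/4) = 1631/180.

1631/180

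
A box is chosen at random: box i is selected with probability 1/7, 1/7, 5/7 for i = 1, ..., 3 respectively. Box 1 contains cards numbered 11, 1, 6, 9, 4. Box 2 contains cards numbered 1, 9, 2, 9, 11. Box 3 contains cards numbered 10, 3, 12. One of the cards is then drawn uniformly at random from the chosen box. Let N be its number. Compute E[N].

E[N | box 1] = (11+1+6+9+4)/5 = 31/5.
E[N | box 2] = (1+9+2+9+11)/5 = 32/5.
E[N | box 3] = (10+3+12)/3 = 25/3.
E[N] = (1/7)·(31/5) + (1/7)·(32/5) + (5/7)·(25/3) = 814/105.

814/105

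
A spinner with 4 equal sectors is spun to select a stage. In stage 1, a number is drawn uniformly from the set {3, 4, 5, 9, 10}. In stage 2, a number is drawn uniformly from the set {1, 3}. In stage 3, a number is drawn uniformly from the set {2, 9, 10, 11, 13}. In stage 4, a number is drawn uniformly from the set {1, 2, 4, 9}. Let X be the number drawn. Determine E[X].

53/10

E[X | stage 1] = (3+4+5+9+10)/5 = 31/5.
E[X | stage 2] = (1+3)/2 = 2.
E[X | stage 3] = (2+9+10+11+13)/5 = 9.
E[X | stage 4] = (1+2+4+9)/4 = 4.
E[X] = (1/4)·(31/5) + (1/4)·(2) + (1/4)·(9) + (1/4)·(4) = 53/10.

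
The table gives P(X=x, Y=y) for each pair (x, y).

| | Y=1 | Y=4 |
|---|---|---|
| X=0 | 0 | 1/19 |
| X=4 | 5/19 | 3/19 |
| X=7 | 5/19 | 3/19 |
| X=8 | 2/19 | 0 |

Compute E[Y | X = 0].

4

P(X = 0) = 1/19.
Σ Y·P over the event = 4·(1/19) = 4/19.
E[Y | X = 0] = (4/19) / (1/19) = 4.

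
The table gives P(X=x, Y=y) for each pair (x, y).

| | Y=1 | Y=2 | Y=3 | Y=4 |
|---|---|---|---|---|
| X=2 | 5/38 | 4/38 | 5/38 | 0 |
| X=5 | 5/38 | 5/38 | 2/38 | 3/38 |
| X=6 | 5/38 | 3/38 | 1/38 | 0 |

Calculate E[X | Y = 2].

17/4

P(Y = 2) = 6/19.
Σ X·P over the event = 2·(4/38) + 5·(5/38) + 6·(3/38) = 51/38.
E[X | Y = 2] = (51/38) / (6/19) = 17/4.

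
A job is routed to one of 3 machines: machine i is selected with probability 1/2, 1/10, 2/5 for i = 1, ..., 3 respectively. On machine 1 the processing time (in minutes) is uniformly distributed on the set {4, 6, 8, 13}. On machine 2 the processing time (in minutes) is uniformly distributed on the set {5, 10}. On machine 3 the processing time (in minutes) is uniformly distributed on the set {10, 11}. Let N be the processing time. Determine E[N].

353/40

E[N | machine 1] = (4+6+8+13)/4 = 31/4.
E[N | machine 2] = (5+10)/2 = 15/2.
E[N | machine 3] = (10+11)/2 = 21/2.
By the law of total expectation,
E[N] = (1/2)·(31/4) + (1/10)·(15/2) + (2/5)·(21/2) = 353/40.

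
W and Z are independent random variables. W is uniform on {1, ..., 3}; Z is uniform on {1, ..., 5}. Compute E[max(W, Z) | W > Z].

Outcomes with W > Z: (2,1), (3,1), (3,2), each with probability 1/15.
E[max(W, Z) | W > Z] = (2 + 3 + 3) / 3 = 8/3.

8/3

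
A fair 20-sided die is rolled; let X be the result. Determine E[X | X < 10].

5

Given X < 10, X is equally likely to be any of {1, 2, 3, 4, 5, 6, 7, 8, 9}.
E[X | X < 10] = (1 + 2 + 3 + 4 + 5 + 6 + 7 + 8 + 9) / 9 = 5.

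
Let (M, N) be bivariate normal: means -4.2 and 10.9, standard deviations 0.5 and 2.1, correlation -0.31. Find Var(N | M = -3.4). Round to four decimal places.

3.9862

For a bivariate normal, Var(N | M=x) = σ_N²(1 − ρ²).
Var(N | M=-3.4) = (2.1)²·(1 − (-0.31)²) = 4.41·0.9039 = 3.9862.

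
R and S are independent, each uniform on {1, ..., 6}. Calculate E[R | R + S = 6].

3

Outcomes with R + S = 6: (1,5), (2,4), (3,3), (4,2), (5,1), each with probability 1/36.
E[R | R + S = 6] = (1 + 2 + 3 + 4 + 5) / 5 = 3.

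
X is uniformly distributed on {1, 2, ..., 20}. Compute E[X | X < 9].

Given X < 9, X is equally likely to be any of {1, 2, 3, 4, 5, 6, 7, 8}.
E[X | X < 9] = (1 + 2 + 3 + 4 + 5 + 6 + 7 + 8) / 8 = 9/2.

9/2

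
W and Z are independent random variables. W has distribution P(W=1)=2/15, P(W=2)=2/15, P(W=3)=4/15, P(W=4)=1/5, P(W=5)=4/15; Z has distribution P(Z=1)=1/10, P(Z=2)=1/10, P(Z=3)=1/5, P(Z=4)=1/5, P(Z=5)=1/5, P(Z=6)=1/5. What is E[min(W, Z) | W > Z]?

109/46

P(W > Z) = 23/75.
Summing min(W,Z)·P(x,y) over outcomes with W > Z gives 109/150.
E[min(W, Z) | W > Z] = (109/150) / (23/75) = 109/46.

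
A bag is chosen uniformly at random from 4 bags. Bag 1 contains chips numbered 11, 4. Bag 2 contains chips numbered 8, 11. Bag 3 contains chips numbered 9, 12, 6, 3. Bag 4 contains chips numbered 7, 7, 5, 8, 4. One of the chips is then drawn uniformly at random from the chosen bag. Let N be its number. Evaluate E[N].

307/40

E[N | bag 1] = (11+4)/2 = 15/2.
E[N | bag 2] = (8+11)/2 = 19/2.
E[N | bag 3] = (9+12+6+3)/4 = 15/2.
E[N | bag 4] = (7+7+5+8+4)/5 = 31/5.
E[N] = (1/4)·(15/2) + (1/4)·(19/2) + (1/4)·(15/2) + (1/4)·(31/5) = 307/40.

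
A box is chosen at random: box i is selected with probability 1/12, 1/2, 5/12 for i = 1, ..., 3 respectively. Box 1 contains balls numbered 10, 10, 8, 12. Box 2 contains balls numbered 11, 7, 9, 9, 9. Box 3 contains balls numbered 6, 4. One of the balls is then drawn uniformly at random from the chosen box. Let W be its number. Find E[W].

E[W | box 1] = (10+10+8+12)/4 = 10.
E[W | box 2] = (11+7+9+9+9)/5 = 9.
E[W | box 3] = (6+4)/2 = 5.
E[W] = (1/12)·(10) + (1/2)·(9) + (5/12)·(5) = 89/12.

89/12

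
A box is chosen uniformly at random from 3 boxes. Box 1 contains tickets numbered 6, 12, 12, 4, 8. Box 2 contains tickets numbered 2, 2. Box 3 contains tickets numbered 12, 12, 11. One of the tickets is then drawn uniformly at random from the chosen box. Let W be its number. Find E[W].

331/45

E[W | box 1] = (6+12+12+4+8)/5 = 42/5.
E[W | box 2] = (2+2)/2 = 2.
E[W | box 3] = (12+12+11)/3 = 35/3.
E[W] = (1/3)·(42/5) + (1/3)·(2) + (1/3)·(35/3) = 331/45.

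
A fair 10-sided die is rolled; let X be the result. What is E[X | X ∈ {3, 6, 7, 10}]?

P(X ∈ {3, 6, 7, 10}) = 2/5.
Σ over the event: 3·1/10 + 6·1/10 + 7·1/10 + 10·1/10 = 13/5.
E[X | X ∈ {3, 6, 7, 10}] = (13/5) / (2/5) = 13/2.

13/2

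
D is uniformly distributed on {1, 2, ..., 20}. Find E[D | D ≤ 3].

Given D ≤ 3, D is equally likely to be any of {1, 2, 3}.
E[D | D ≤ 3] = (1 + 2 + 3) / 3 = 2.

2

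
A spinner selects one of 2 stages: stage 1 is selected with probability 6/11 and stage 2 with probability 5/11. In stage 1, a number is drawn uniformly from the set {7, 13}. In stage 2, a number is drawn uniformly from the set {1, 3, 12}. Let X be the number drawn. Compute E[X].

260/33

E[X | stage 1] = (7+13)/2 = 10.
E[X | stage 2] = (1+3+12)/3 = 16/3.
E[X] = (6/11)·(10) + (5/11)·(16/3) = 260/33.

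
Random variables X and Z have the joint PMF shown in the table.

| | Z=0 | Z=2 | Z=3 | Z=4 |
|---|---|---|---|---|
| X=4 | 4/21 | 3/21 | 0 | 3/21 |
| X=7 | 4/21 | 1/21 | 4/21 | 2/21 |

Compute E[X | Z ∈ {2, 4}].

P(Z ∈ {2, 4}) = 3/7.
Summing X·P(X=x,Z=y) over the conditioning event gives 15/7.
E[X | Z ∈ {2, 4}] = (15/7) / (3/7) = 5.

5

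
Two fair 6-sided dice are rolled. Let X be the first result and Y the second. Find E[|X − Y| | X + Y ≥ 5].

P(X + Y ≥ 5) = 5/6.
Summing |X−Y|·P(x,y) over outcomes with X + Y ≥ 5 gives 16/9.
E[|X − Y| | X + Y ≥ 5] = (16/9) / (5/6) = 32/15.

32/15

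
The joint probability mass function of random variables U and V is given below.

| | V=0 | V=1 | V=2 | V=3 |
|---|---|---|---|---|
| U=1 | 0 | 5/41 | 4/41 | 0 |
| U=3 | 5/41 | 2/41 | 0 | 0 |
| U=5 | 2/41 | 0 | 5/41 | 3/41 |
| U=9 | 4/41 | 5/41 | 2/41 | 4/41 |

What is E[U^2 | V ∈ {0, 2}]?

P(V ∈ {0, 2}) = 22/41.
Σ U^2·P over the event = 1·(4/41) + 9·(5/41) + 25·(2/41) + 25·(5/41) + 81·(4/41) + 81·(2/41) = 710/41.
E[U^2 | V ∈ {0, 2}] = (710/41) / (22/41) = 355/11.

355/11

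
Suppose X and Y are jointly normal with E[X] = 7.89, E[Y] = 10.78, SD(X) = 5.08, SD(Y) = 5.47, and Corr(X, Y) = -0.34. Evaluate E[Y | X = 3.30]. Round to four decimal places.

The regression of Y on X has slope ρ·σ_Y/σ_X and passes through (μ_X, μ_Y).
E[Y | X=3.30] = 10.78 + (-0.34)·(5.47/5.08)·(3.30 − (7.89)) = 10.78 + (-0.3661)·(-4.59) = 12.4604.

12.4604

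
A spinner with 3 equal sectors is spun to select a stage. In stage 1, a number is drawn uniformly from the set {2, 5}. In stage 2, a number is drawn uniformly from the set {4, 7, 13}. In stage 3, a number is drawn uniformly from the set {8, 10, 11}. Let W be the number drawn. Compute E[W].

E[W | stage 1] = (2+5)/2 = 7/2.
E[W | stage 2] = (4+7+13)/3 = 8.
E[W | stage 3] = (8+10+11)/3 = 29/3.
By the law of total expectation,
E[W] = (1/3)·(7/2) + (1/3)·(8) + (1/3)·(29/3) = 127/18.

127/18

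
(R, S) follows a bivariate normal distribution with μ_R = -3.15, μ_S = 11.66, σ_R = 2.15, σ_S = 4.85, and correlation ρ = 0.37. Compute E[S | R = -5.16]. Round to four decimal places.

The regression of S on R has slope ρ·σ_S/σ_R and passes through (μ_R, μ_S).
E[S | R=-5.16] = 11.66 + (0.37)·(4.85/2.15)·(-5.16 − (-3.15)) = 11.66 + (0.83465)·(-2.01) = 9.9824.

9.9824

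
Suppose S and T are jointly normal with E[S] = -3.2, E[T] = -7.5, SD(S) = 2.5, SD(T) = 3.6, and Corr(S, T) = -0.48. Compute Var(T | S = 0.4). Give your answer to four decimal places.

The conditional variance in a bivariate normal is σ_T²(1 − ρ²), independent of x.
Var(T | S=0.4) = (3.6)²·(1 − (-0.48)²) = 12.96·0.7696 = 9.9740.

9.9740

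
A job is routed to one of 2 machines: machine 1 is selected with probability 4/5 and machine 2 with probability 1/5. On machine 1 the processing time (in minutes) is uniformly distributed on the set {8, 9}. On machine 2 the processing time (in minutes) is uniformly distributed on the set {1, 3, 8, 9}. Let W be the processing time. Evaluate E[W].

157/20

E[W | machine 1] = (8+9)/2 = 17/2.
E[W | machine 2] = (1+3+8+9)/4 = 21/4.
E[W] = (4/5)·(17/2) + (1/5)·(21/4) = 157/20.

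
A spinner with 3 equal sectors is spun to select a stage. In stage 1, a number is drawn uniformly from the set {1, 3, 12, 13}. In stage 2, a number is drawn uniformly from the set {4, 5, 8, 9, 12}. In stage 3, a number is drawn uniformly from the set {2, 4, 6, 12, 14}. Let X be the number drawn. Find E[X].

449/60

E[X | stage 1] = (1+3+12+13)/4 = 29/4.
E[X | stage 2] = (4+5+8+9+12)/5 = 38/5.
E[X | stage 3] = (2+4+6+12+14)/5 = 38/5.
E[X] = (1/3)·(29/4) + (1/3)·(38/5) + (1/3)·(38/5) = 449/60.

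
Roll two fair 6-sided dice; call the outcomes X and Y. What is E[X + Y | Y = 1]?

P(Y = 1) = 1/6.
Summing (X+Y)·P(x,y) over outcomes with Y = 1 gives 3/4.
E[X + Y | Y = 1] = (3/4) / (1/6) = 9/2.

9/2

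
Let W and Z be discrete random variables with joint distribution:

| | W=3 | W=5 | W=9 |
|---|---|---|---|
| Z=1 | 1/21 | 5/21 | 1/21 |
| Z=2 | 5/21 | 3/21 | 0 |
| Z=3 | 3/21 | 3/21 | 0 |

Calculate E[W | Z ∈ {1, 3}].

61/13

P(Z ∈ {1, 3}) = 13/21.
Σ W·P over the event = 3·(1/21) + 3·(3/21) + 5·(5/21) + 5·(3/21) + 9·(1/21) = 61/21.
E[W | Z ∈ {1, 3}] = (61/21) / (13/21) = 61/13.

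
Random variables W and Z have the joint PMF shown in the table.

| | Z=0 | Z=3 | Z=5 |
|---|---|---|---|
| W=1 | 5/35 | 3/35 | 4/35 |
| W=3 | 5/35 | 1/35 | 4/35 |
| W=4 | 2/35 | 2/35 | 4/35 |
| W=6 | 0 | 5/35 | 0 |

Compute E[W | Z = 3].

4

P(Z = 3) = 11/35.
Σ W·P over the event = 1·(3/35) + 3·(1/35) + 4·(2/35) + 6·(5/35) = 44/35.
E[W | Z = 3] = (44/35) / (11/35) = 4.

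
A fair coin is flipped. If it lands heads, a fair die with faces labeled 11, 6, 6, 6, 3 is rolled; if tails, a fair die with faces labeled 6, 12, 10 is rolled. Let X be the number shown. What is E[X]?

118/15

E[X | heads] = (11+6+6+6+3)/5 = 32/5.
E[X | tails] = (6+12+10)/3 = 28/3.
E[X] = (1/2)·(32/5) + (1/2)·(28/3) = 118/15.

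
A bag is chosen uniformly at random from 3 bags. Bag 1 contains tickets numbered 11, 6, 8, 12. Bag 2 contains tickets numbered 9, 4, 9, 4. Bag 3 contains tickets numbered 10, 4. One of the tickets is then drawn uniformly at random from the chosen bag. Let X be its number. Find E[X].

E[X | bag 1] = (11+6+8+12)/4 = 37/4.
E[X | bag 2] = (9+4+9+4)/4 = 13/2.
E[X | bag 3] = (10+4)/2 = 7.
By the law of total expectation,
E[X] = (1/3)·(37/4) + (1/3)·(13/2) + (1/3)·(7) = 91/12.

91/12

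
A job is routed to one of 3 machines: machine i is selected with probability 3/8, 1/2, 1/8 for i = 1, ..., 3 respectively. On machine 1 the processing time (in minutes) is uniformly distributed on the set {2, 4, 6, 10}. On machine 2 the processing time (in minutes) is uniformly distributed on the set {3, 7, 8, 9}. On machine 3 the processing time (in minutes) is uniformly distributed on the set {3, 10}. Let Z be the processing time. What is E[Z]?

25/4

E[Z | machine 1] = (2+4+6+10)/4 = 11/2.
E[Z | machine 2] = (3+7+8+9)/4 = 27/4.
E[Z | machine 3] = (3+10)/2 = 13/2.
By the law of total expectation,
E[Z] = (3/8)·(11/2) + (1/2)·(27/4) + (1/8)·(13/2) = 25/4.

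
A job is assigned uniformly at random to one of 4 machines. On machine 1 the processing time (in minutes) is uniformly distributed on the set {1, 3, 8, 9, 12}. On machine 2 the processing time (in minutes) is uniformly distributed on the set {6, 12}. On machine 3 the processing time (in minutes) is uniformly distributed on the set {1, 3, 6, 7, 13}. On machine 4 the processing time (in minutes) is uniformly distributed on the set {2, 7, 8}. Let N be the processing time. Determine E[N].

E[N | machine 1] = (1+3+8+9+12)/5 = 33/5.
E[N | machine 2] = (6+12)/2 = 9.
E[N | machine 3] = (1+3+6+7+13)/5 = 6.
E[N | machine 4] = (2+7+8)/3 = 17/3.
E[N] = (1/4)·(33/5) + (1/4)·(9) + (1/4)·(6) + (1/4)·(17/3) = 409/60.

409/60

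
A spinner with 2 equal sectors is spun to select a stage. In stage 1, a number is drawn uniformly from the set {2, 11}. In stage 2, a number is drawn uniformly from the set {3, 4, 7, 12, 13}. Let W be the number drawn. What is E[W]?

143/20

E[W | stage 1] = (2+11)/2 = 13/2.
E[W | stage 2] = (3+4+7+12+13)/5 = 39/5.
By the law of total expectation,
E[W] = (1/2)·(13/2) + (1/2)·(39/5) = 143/20.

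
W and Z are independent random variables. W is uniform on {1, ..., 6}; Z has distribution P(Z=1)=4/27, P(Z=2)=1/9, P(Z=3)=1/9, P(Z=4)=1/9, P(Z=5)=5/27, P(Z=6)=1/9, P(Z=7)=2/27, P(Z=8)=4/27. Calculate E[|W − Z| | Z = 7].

P(Z = 7) = 2/27.
Summing |W−Z|·P(x,y) over outcomes with Z = 7 gives 7/27.
E[|W − Z| | Z = 7] = (7/27) / (2/27) = 7/2.

7/2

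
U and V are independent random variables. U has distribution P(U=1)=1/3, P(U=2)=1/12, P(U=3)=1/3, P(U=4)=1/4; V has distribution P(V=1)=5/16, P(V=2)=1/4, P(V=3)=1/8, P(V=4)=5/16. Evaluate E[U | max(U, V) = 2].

34/25

P(max(U, V) = 2) = 25/192.
Summing U·P(x,y) over outcomes with max(U, V) = 2 gives 17/96.
E[U | max(U, V) = 2] = (17/96) / (25/192) = 34/25.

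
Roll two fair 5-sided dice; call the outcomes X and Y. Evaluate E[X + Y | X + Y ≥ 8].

P(X + Y ≥ 8) = 6/25.
Summing (X+Y)·P(x,y) over outcomes with X + Y ≥ 8 gives 52/25.
E[X + Y | X + Y ≥ 8] = (52/25) / (6/25) = 26/3.

26/3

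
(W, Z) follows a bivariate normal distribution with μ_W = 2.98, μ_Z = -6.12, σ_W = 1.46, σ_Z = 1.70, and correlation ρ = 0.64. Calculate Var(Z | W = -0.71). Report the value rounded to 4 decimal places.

1.7063

Var(Z | W=x) = (1 − ρ²)·σ_Z².
Var(Z | W=-0.71) = (1.70)²·(1 − (0.64)²) = 2.89·0.5904 = 1.7063.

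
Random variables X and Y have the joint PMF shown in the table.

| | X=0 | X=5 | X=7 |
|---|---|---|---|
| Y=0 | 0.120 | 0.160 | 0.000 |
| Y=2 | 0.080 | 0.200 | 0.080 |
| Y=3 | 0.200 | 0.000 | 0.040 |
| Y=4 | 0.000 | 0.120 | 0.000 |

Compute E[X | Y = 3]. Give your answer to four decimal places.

P(Y = 3) = 0.240.
Summing X·P(X=x,Y=y) over the conditioning event gives 0.280.
E[X | Y = 3] = (0.280) / (0.240) = 1.1667.

1.1667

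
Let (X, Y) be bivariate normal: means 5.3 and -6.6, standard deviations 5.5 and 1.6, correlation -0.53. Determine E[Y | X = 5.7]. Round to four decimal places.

The regression of Y on X has slope ρ·σ_Y/σ_X and passes through (μ_X, μ_Y).
E[Y | X=5.7] = -6.6 + (-0.53)·(1.6/5.5)·(5.7 − (5.3)) = -6.6 + (-0.15418)·(0.4) = -6.6617.

-6.6617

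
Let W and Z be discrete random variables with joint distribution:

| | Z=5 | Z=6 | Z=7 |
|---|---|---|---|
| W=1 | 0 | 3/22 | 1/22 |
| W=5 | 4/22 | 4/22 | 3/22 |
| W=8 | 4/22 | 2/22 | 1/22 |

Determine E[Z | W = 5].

65/11

P(W = 5) = 1/2.
Σ Z·P over the event = 5·(4/22) + 6·(4/22) + 7·(3/22) = 65/22.
E[Z | W = 5] = (65/22) / (1/2) = 65/11.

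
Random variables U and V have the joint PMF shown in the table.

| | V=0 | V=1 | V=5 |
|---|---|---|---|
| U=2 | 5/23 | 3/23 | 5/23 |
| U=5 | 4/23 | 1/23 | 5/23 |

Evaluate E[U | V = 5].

P(V = 5) = 10/23.
Σ U·P over the event = 2·(5/23) + 5·(5/23) = 35/23.
E[U | V = 5] = (35/23) / (10/23) = 7/2.

7/2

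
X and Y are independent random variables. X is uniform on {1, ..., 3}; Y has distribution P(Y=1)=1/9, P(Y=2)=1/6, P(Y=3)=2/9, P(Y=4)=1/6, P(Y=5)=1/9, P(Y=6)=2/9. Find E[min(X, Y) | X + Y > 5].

9/4

P(X + Y > 5) = 14/27.
Summing min(X,Y)·P(x,y) over outcomes with X + Y > 5 gives 7/6.
E[min(X, Y) | X + Y > 5] = (7/6) / (14/27) = 9/4.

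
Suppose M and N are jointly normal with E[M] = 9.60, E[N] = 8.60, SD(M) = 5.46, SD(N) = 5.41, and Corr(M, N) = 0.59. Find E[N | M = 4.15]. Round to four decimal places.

For a bivariate normal, E[N | M=x] = μ_N + ρ·(σ_N/σ_M)·(x − μ_M).
E[N | M=4.15] = 8.60 + (0.59)·(5.41/5.46)·(4.15 − (9.60)) = 8.60 + (0.5846)·(-5.45) = 5.4139.

5.4139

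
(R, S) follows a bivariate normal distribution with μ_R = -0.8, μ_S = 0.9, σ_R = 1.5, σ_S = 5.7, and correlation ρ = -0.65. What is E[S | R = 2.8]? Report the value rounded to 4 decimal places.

-7.9920

For a bivariate normal, E[S | R=x] = μ_S + ρ·(σ_S/σ_R)·(x − μ_R).
E[S | R=2.8] = 0.9 + (-0.65)·(5.7/1.5)·(2.8 − (-0.8)) = 0.9 + (-2.47)·(3.6) = -7.9920.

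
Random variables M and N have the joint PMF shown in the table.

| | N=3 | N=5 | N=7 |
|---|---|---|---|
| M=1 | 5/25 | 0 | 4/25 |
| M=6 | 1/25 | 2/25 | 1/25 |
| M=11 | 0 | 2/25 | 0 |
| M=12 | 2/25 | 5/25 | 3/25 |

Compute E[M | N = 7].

P(N = 7) = 8/25.
Σ M·P over the event = 1·(4/25) + 6·(1/25) + 12·(3/25) = 46/25.
E[M | N = 7] = (46/25) / (8/25) = 23/4.

23/4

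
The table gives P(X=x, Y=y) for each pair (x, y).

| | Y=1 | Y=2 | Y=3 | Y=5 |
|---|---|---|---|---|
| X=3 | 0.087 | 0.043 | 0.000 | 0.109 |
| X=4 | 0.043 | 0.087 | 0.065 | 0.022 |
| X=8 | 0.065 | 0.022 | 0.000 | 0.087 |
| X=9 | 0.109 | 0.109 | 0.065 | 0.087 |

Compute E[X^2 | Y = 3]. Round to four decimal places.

P(Y = 3) = 0.130.
Σ X^2·P over the event = 16·(0.065) + 81·(0.065) = 6.305.
E[X^2 | Y = 3] = (6.305) / (0.130) = 48.5000.

48.5000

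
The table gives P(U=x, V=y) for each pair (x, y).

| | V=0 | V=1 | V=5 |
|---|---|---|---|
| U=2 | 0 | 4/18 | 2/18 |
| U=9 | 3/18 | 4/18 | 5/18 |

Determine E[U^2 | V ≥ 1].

P(V ≥ 1) = 5/6.
Σ U^2·P over the event = 4·(4/18) + 4·(2/18) + 81·(4/18) + 81·(5/18) = 251/6.
E[U^2 | V ≥ 1] = (251/6) / (5/6) = 251/5.

251/5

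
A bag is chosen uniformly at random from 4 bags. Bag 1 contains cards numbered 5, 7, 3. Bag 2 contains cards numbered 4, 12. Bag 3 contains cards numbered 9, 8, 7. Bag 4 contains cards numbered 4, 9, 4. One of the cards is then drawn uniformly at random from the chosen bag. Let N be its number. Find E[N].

20/3

E[N | bag 1] = (5+7+3)/3 = 5.
E[N | bag 2] = (4+12)/2 = 8.
E[N | bag 3] = (9+8+7)/3 = 8.
E[N | bag 4] = (4+9+4)/3 = 17/3.
By the law of total expectation,
E[N] = (1/4)·(5) + (1/4)·(8) + (1/4)·(8) + (1/4)·(17/3) = 20/3.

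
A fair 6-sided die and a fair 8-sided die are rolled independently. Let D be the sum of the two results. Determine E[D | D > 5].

P(D > 5) = 19/24.
E[D | D > 5] = (43/6) / (19/24) = 172/19.

172/19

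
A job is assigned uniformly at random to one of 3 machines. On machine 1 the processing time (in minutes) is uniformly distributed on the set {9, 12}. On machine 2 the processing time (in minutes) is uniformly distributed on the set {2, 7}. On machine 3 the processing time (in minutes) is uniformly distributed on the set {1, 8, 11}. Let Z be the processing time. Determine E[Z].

E[Z | machine 1] = (9+12)/2 = 21/2.
E[Z | machine 2] = (2+7)/2 = 9/2.
E[Z | machine 3] = (1+8+11)/3 = 20/3.
E[Z] = (1/3)·(21/2) + (1/3)·(9/2) + (1/3)·(20/3) = 65/9.

65/9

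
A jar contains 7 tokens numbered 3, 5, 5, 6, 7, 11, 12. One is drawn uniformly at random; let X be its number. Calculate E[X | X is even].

P(X is even) = 2/7.
Σ over the event: 6·1/7 + 12·1/7 = 18/7.
E[X | X is even] = (18/7) / (2/7) = 9.

9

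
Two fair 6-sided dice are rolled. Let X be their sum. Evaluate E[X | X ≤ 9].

94/15

P(X ≤ 9) = 5/6.
Σ over the event: 2·1/36 + 3·1/18 + 4·1/12 + 5·1/9 + 6·5/36 + 7·1/6 + 8·5/36 + 9·1/9 = 47/9.
E[X | X ≤ 9] = (47/9) / (5/6) = 94/15.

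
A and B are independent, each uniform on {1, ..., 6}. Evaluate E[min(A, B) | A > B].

7/3

P(A > B) = 5/12.
Summing min(A,B)·P(x,y) over outcomes with A > B gives 35/36.
E[min(A, B) | A > B] = (35/36) / (5/12) = 7/3.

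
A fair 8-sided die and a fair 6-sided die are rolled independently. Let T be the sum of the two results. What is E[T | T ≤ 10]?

132/19

P(T ≤ 10) = 19/24.
E[T | T ≤ 10] = (11/2) / (19/24) = 132/19.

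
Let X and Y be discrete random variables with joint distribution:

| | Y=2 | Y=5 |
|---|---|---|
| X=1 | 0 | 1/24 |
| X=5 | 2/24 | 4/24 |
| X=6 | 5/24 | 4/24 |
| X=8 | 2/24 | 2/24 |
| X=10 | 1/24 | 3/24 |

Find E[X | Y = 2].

33/5

P(Y = 2) = 5/12.
Σ X·P over the event = 5·(2/24) + 6·(5/24) + 8·(2/24) + 10·(1/24) = 11/4.
E[X | Y = 2] = (11/4) / (5/12) = 33/5.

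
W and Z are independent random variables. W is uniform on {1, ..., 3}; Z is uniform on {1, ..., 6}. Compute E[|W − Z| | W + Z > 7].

3

P(W + Z > 7) = 1/6.
Summing |W−Z|·P(x,y) over outcomes with W + Z > 7 gives 1/2.
E[|W − Z| | W + Z > 7] = (1/2) / (1/6) = 3.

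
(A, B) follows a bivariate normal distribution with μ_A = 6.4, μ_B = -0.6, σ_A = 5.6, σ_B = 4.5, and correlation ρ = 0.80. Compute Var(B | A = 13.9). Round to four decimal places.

For a bivariate normal, Var(B | A=x) = σ_B²(1 − ρ²).
Var(B | A=13.9) = (4.5)²·(1 − (0.80)²) = 20.25·0.36 = 7.2900.

7.2900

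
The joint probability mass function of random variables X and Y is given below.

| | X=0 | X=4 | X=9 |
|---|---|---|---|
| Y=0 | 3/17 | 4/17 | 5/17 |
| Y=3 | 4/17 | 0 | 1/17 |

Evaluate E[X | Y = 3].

9/5

P(Y = 3) = 5/17.
Σ X·P over the event = 0·(4/17) + 9·(1/17) = 9/17.
E[X | Y = 3] = (9/17) / (5/17) = 9/5.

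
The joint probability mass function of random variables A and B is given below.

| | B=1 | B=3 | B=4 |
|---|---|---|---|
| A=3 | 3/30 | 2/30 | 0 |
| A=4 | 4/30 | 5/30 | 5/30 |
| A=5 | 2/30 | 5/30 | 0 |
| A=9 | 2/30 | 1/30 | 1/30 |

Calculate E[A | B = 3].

60/13

P(B = 3) = 13/30.
Σ A·P over the event = 3·(2/30) + 4·(5/30) + 5·(5/30) + 9·(1/30) = 2.
E[A | B = 3] = (2) / (13/30) = 60/13.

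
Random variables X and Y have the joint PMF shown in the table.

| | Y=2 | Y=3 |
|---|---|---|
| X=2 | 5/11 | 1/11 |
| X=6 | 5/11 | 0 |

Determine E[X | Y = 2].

4

P(Y = 2) = 10/11.
Σ X·P over the event = 2·(5/11) + 6·(5/11) = 40/11.
E[X | Y = 2] = (40/11) / (10/11) = 4.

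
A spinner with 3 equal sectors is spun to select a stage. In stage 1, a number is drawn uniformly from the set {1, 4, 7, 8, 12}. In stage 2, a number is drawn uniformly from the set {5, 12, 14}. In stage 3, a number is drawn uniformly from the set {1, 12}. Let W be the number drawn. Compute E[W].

697/90

E[W | stage 1] = (1+4+7+8+12)/5 = 32/5.
E[W | stage 2] = (5+12+14)/3 = 31/3.
E[W | stage 3] = (1+12)/2 = 13/2.
By the law of total expectation,
E[W] = (1/3)·(32/5) + (1/3)·(31/3) + (1/3)·(13/2) = 697/90.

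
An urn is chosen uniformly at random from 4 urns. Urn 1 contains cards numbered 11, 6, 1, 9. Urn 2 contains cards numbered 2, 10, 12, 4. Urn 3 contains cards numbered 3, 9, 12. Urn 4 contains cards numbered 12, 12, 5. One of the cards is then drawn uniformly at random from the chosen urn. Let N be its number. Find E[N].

E[N | urn 1] = (11+6+1+9)/4 = 27/4.
E[N | urn 2] = (2+10+12+4)/4 = 7.
E[N | urn 3] = (3+9+12)/3 = 8.
E[N | urn 4] = (12+12+5)/3 = 29/3.
By the law of total expectation,
E[N] = (1/4)·(27/4) + (1/4)·(7) + (1/4)·(8) + (1/4)·(29/3) = 377/48.

377/48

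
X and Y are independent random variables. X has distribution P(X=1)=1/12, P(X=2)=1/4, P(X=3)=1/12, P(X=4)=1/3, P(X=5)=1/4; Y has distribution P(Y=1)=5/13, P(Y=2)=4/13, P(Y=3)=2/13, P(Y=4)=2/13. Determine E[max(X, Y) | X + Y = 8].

P(X + Y = 8) = 7/78.
Summing max(X,Y)·P(x,y) over outcomes with X + Y = 8 gives 31/78.
E[max(X, Y) | X + Y = 8] = (31/78) / (7/78) = 31/7.

31/7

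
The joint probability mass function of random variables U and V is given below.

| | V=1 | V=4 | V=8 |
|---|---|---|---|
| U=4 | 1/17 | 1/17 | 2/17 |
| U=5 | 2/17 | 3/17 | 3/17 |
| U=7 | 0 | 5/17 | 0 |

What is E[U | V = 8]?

P(V = 8) = 5/17.
Σ U·P over the event = 4·(2/17) + 5·(3/17) = 23/17.
E[U | V = 8] = (23/17) / (5/17) = 23/5.

23/5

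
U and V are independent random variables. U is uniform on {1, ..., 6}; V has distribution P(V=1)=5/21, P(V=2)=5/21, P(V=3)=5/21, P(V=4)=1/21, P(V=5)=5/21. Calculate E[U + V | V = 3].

P(V = 3) = 5/21.
Summing (U+V)·P(x,y) over outcomes with V = 3 gives 65/42.
E[U + V | V = 3] = (65/42) / (5/21) = 13/2.

13/2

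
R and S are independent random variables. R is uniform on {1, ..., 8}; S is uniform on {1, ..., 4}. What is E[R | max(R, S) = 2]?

5/3

P(max(R, S) = 2) = 3/32.
Summing R·P(x,y) over outcomes with max(R, S) = 2 gives 5/32.
E[R | max(R, S) = 2] = (5/32) / (3/32) = 5/3.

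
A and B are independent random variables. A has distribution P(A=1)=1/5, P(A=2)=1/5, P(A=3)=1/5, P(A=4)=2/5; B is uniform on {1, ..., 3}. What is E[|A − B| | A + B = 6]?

P(A + B = 6) = 1/5.
Summing |A−B|·P(x,y) over outcomes with A + B = 6 gives 4/15.
E[|A − B| | A + B = 6] = (4/15) / (1/5) = 4/3.

4/3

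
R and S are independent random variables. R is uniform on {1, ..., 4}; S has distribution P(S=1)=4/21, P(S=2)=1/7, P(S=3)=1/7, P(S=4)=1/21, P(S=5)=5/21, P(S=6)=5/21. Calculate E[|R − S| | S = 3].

P(S = 3) = 1/7.
Summing |R−S|·P(x,y) over outcomes with S = 3 gives 1/7.
E[|R − S| | S = 3] = (1/7) / (1/7) = 1.

1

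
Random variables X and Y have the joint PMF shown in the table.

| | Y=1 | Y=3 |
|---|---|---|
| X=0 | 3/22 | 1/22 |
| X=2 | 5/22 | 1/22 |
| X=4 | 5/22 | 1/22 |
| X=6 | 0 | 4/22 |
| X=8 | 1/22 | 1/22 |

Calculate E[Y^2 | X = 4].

7/3

P(X = 4) = 3/11.
Σ Y^2·P over the event = 1·(5/22) + 9·(1/22) = 7/11.
E[Y^2 | X = 4] = (7/11) / (3/11) = 7/3.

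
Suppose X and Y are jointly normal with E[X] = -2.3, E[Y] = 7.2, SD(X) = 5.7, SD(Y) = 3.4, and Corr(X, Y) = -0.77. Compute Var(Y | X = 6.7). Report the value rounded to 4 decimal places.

For a bivariate normal, Var(Y | X=x) = σ_Y²(1 − ρ²).
Var(Y | X=6.7) = (3.4)²·(1 − (-0.77)²) = 11.56·0.4071 = 4.7061.

4.7061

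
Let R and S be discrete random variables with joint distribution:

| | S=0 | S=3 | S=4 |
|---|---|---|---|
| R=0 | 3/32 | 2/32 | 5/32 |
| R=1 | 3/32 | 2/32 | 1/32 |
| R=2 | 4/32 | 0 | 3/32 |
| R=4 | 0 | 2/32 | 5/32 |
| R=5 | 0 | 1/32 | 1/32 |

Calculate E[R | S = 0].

11/10

P(S = 0) = 5/16.
Σ R·P over the event = 0·(3/32) + 1·(3/32) + 2·(4/32) = 11/32.
E[R | S = 0] = (11/32) / (5/16) = 11/10.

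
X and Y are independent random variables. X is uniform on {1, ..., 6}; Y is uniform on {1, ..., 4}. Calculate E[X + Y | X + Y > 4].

P(X + Y > 4) = 3/4.
Summing (X+Y)·P(x,y) over outcomes with X + Y > 4 gives 31/6.
E[X + Y | X + Y > 4] = (31/6) / (3/4) = 62/9.

62/9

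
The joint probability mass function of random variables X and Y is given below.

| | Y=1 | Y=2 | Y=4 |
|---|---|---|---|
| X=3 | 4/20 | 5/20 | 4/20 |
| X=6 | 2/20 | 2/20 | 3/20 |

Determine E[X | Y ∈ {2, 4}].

57/14

P(Y ∈ {2, 4}) = 7/10.
Σ X·P over the event = 3·(5/20) + 3·(4/20) + 6·(2/20) + 6·(3/20) = 57/20.
E[X | Y ∈ {2, 4}] = (57/20) / (7/10) = 57/14.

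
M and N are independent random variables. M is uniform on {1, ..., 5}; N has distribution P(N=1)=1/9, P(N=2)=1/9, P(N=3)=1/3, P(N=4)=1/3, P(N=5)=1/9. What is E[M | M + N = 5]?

P(M + N = 5) = 8/45.
Summing M·P(x,y) over outcomes with M + N = 5 gives 16/45.
E[M | M + N = 5] = (16/45) / (8/45) = 2.

2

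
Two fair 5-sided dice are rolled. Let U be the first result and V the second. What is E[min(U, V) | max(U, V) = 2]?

4/3

P(max(U, V) = 2) = 3/25.
Summing min(U,V)·P(x,y) over outcomes with max(U, V) = 2 gives 4/25.
E[min(U, V) | max(U, V) = 2] = (4/25) / (3/25) = 4/3.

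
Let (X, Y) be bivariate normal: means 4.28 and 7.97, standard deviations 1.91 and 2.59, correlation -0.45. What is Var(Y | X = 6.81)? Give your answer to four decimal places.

The conditional variance in a bivariate normal is σ_Y²(1 − ρ²), independent of x.
Var(Y | X=6.81) = (2.59)²·(1 − (-0.45)²) = 6.7081·0.7975 = 5.3497.

5.3497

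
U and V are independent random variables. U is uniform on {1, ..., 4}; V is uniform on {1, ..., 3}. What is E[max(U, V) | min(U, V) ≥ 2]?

19/6

Outcomes with min(U, V) ≥ 2: (2,2), (2,3), (3,2), (3,3), (4,2), (4,3), each with probability 1/12.
E[max(U, V) | min(U, V) ≥ 2] = (2 + 3 + 3 + 3 + 4 + 4) / 6 = 19/6.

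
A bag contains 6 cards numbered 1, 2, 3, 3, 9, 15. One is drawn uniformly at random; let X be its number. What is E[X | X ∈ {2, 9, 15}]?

26/3

P(X ∈ {2, 9, 15}) = 1/2.
Σ over the event: 2·1/6 + 9·1/6 + 15·1/6 = 13/3.
E[X | X ∈ {2, 9, 15}] = (13/3) / (1/2) = 26/3.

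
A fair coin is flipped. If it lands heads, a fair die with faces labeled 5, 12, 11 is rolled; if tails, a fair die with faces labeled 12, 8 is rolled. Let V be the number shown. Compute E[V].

29/3

E[V | heads] = (5+12+11)/3 = 28/3.
E[V | tails] = (12+8)/2 = 10.
E[V] = (1/2)·(28/3) + (1/2)·(10) = 29/3.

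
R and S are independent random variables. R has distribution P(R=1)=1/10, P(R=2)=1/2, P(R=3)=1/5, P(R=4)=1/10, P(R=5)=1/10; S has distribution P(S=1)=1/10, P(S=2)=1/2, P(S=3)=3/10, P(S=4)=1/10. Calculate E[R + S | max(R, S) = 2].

P(max(R, S) = 2) = 7/20.
Summing (R+S)·P(x,y) over outcomes with max(R, S) = 2 gives 13/10.
E[R + S | max(R, S) = 2] = (13/10) / (7/20) = 26/7.

26/7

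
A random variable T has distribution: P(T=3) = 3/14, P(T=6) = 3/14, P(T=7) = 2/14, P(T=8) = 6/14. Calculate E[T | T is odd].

P(T is odd) = 5/14.
Σ over the event: 3·3/14 + 7·1/7 = 23/14.
E[T | T is odd] = (23/14) / (5/14) = 23/5.

23/5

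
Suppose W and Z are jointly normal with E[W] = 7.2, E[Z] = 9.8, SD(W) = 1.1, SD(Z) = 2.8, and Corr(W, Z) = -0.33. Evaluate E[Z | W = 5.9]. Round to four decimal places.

10.8920

For a bivariate normal, E[Z | W=x] = μ_Z + ρ·(σ_Z/σ_W)·(x − μ_W).
E[Z | W=5.9] = 9.8 + (-0.33)·(2.8/1.1)·(5.9 − (7.2)) = 9.8 + (-0.84)·(-1.3) = 10.8920.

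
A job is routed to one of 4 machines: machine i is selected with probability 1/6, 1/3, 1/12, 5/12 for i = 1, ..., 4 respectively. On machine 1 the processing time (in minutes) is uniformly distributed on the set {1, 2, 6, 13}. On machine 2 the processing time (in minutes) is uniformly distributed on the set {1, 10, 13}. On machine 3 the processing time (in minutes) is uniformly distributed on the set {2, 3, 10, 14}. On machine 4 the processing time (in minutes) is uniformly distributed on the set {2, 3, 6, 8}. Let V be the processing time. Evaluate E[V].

E[V | machine 1] = (1+2+6+13)/4 = 11/2.
E[V | machine 2] = (1+10+13)/3 = 8.
E[V | machine 3] = (2+3+10+14)/4 = 29/4.
E[V | machine 4] = (2+3+6+8)/4 = 19/4.
E[V] = (1/6)·(11/2) + (1/3)·(8) + (1/12)·(29/4) + (5/12)·(19/4) = 37/6.

37/6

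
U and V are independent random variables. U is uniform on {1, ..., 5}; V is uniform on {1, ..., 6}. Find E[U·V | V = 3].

9

Outcomes with V = 3: (1,3), (2,3), (3,3), (4,3), (5,3), each with probability 1/30.
E[U·V | V = 3] = (3 + 6 + 9 + 12 + 15) / 5 = 9.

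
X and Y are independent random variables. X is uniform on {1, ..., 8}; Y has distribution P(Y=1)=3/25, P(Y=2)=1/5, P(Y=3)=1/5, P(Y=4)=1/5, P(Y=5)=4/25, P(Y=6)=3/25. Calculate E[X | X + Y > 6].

189/34

P(X + Y > 6) = 17/25.
Summing X·P(x,y) over outcomes with X + Y > 6 gives 189/50.
E[X | X + Y > 6] = (189/50) / (17/25) = 189/34.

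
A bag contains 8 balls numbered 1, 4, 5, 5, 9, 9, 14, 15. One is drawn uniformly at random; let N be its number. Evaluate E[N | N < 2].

P(N < 2) = 1/8.
Σ over the event: 1·1/8 = 1/8.
E[N | N < 2] = (1/8) / (1/8) = 1.

1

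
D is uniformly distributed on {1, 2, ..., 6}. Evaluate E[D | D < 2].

Given D < 2, D is equally likely to be any of {1}.
E[D | D < 2] = (1) / 1 = 1.

1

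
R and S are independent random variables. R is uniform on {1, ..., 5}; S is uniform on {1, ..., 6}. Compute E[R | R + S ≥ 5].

P(R + S ≥ 5) = 4/5.
Summing R·P(x,y) over outcomes with R + S ≥ 5 gives 8/3.
E[R | R + S ≥ 5] = (8/3) / (4/5) = 10/3.

10/3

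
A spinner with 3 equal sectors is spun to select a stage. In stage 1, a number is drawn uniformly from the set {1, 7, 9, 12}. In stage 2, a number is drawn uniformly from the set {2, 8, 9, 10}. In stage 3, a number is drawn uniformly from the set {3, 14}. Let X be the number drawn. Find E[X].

23/3

E[X | stage 1] = (1+7+9+12)/4 = 29/4.
E[X | stage 2] = (2+8+9+10)/4 = 29/4.
E[X | stage 3] = (3+14)/2 = 17/2.
By the law of total expectation,
E[X] = (1/3)·(29/4) + (1/3)·(29/4) + (1/3)·(17/2) = 23/3.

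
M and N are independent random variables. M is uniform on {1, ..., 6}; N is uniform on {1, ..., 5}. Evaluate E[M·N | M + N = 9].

58/3

Outcomes with M + N = 9: (4,5), (5,4), (6,3), each with probability 1/30.
E[M·N | M + N = 9] = (20 + 20 + 18) / 3 = 58/3.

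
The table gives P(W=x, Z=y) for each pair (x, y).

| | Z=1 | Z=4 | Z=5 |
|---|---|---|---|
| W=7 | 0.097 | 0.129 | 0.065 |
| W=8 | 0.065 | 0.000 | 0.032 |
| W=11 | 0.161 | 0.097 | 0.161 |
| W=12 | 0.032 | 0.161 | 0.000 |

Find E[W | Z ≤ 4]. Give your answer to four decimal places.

9.7790

P(Z ≤ 4) = 0.742.
Summing W·P(W=x,Z=y) over the conditioning event gives 7.256.
E[W | Z ≤ 4] = (7.256) / (0.742) = 9.7790.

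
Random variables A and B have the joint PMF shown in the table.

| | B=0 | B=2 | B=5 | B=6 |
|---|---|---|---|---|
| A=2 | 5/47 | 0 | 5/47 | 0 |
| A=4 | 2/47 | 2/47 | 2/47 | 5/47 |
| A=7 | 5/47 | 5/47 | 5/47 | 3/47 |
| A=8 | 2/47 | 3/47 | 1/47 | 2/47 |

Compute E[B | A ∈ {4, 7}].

97/29

P(A ∈ {4, 7}) = 29/47.
Σ B·P over the event = 0·(2/47) + 2·(2/47) + 5·(2/47) + 6·(5/47) + 0·(5/47) + 2·(5/47) + 5·(5/47) + 6·(3/47) = 97/47.
E[B | A ∈ {4, 7}] = (97/47) / (29/47) = 97/29.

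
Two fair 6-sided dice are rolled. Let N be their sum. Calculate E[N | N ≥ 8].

P(N ≥ 8) = 5/12.
Σ over the event: 8·5/36 + 9·1/9 + 10·1/12 + 11·1/18 + 12·1/36 = 35/9.
E[N | N ≥ 8] = (35/9) / (5/12) = 28/3.

28/3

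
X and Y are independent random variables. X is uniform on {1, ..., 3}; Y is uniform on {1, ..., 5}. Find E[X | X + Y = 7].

5/2

Outcomes with X + Y = 7: (2,5), (3,4), each with probability 1/15.
E[X | X + Y = 7] = (2 + 3) / 2 = 5/2.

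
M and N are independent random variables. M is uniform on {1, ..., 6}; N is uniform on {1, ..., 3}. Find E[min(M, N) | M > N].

11/6

P(M > N) = 2/3.
Summing min(M,N)·P(x,y) over outcomes with M > N gives 11/9.
E[min(M, N) | M > N] = (11/9) / (2/3) = 11/6.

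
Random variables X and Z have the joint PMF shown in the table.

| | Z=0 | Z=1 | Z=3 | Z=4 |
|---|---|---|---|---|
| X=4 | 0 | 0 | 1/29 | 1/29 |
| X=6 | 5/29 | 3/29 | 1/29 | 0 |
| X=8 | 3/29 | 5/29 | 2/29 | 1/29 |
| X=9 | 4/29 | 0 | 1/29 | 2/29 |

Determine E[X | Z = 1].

P(Z = 1) = 8/29.
Summing X·P(X=x,Z=y) over the conditioning event gives 2.
E[X | Z = 1] = (2) / (8/29) = 29/4.

29/4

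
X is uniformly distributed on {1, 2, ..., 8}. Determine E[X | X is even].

Given X is even, X is equally likely to be any of {2, 4, 6, 8}.
E[X | X is even] = (2 + 4 + 6 + 8) / 4 = 5.

5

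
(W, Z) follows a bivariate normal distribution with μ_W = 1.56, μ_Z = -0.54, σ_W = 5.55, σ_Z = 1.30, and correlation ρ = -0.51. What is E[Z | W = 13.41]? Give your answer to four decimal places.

-1.9556

For a bivariate normal, E[Z | W=x] = μ_Z + ρ·(σ_Z/σ_W)·(x − μ_W).
E[Z | W=13.41] = -0.54 + (-0.51)·(1.30/5.55)·(13.41 − (1.56)) = -0.54 + (-0.11946)·(11.85) = -1.9556.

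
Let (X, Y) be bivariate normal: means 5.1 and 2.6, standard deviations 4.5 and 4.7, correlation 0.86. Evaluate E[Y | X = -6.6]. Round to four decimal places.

-7.9092

The regression of Y on X has slope ρ·σ_Y/σ_X and passes through (μ_X, μ_Y).
E[Y | X=-6.6] = 2.6 + (0.86)·(4.7/4.5)·(-6.6 − (5.1)) = 2.6 + (0.89822)·(-11.7) = -7.9092.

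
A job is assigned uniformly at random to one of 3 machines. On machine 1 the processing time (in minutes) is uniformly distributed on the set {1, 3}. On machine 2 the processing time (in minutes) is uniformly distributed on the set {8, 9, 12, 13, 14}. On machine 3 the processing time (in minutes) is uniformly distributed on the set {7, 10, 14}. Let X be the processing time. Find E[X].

E[X | machine 1] = (1+3)/2 = 2.
E[X | machine 2] = (8+9+12+13+14)/5 = 56/5.
E[X | machine 3] = (7+10+14)/3 = 31/3.
By the law of total expectation,
E[X] = (1/3)·(2) + (1/3)·(56/5) + (1/3)·(31/3) = 353/45.

353/45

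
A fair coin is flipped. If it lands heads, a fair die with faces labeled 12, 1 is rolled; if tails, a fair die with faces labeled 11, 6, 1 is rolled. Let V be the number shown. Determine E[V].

E[V | heads] = (12+1)/2 = 13/2.
E[V | tails] = (11+6+1)/3 = 6.
E[V] = (1/2)·(13/2) + (1/2)·(6) = 25/4.

25/4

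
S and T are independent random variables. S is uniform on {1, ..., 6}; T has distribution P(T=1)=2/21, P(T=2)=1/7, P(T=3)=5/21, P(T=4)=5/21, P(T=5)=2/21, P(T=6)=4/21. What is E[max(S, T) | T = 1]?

7/2

P(T = 1) = 2/21.
Summing max(S,T)·P(x,y) over outcomes with T = 1 gives 1/3.
E[max(S, T) | T = 1] = (1/3) / (2/21) = 7/2.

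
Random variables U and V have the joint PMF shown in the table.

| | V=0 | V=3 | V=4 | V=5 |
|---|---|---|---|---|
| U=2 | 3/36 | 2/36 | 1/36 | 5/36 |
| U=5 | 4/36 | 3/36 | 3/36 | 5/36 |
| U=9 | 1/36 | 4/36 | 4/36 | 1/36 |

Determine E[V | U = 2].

35/11

P(U = 2) = 11/36.
Σ V·P over the event = 0·(3/36) + 3·(2/36) + 4·(1/36) + 5·(5/36) = 35/36.
E[V | U = 2] = (35/36) / (11/36) = 35/11.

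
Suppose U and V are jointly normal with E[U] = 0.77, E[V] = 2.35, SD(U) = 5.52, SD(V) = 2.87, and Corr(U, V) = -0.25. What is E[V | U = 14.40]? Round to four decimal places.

0.5783

For a bivariate normal, E[V | U=x] = μ_V + ρ·(σ_V/σ_U)·(x − μ_U).
E[V | U=14.40] = 2.35 + (-0.25)·(2.87/5.52)·(14.40 − (0.77)) = 2.35 + (-0.129982)·(13.63) = 0.5783.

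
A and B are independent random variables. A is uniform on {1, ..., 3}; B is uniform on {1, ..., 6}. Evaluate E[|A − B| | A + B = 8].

Outcomes with A + B = 8: (2,6), (3,5), each with probability 1/18.
E[|A − B| | A + B = 8] = (4 + 2) / 2 = 3.

3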